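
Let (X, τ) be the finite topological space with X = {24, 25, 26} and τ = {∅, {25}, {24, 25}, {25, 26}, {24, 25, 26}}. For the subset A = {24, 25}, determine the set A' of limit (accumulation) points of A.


A' = {24, 26}

For each x ∈ X, list the open sets U ∈ τ with x ∈ U, then check whether U ∩ (A ∖ {x}) ≠ ∅ for every such U.
  x = 24: opens ∋ x are {24, 25}, {24, 25, 26}; each meets A ∖ {24}, so x IS a limit point.
  x = 25: open {25} ∋ x has {25} ∩ (A ∖ {25}) = ∅, so x is NOT a limit point.
  x = 26: opens ∋ x are {25, 26}, {24, 25, 26}; each meets A ∖ {26}, so x IS a limit point.
Collecting: A' = {24, 26}.


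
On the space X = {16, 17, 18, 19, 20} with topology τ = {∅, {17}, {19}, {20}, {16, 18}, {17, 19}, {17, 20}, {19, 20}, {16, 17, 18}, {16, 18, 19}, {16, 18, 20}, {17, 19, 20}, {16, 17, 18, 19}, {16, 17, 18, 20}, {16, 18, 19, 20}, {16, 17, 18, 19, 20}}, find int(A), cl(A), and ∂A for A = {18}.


int(A) = ∅, cl(A) = {16, 18}, ∂A = {16, 18}.

Closed sets in (X, τ) are complements of opens:
  closed(X, τ) = {∅, {17}, {19}, {20}, {16, 18}, {17, 19}, {17, 20}, {19, 20}, {16, 17, 18}, {16, 18, 19}, {16, 18, 20}, {17, 19, 20}, {16, 17, 18, 19}, {16, 17, 18, 20}, {16, 18, 19, 20}, {16, 17, 18, 19, 20}}.
int(A) = ⋃ {U ∈ τ : U ⊆ A}. Opens contained in A: ∅.
Taking the union of these: int(A) = ∅.
cl(A) = ⋂ {C closed : A ⊆ C}. Closed sets containing A: {16, 18}, {16, 17, 18}, {16, 18, 19}, {16, 18, 20}, {16, 17, 18, 19}, {16, 17, 18, 20}, {16, 18, 19, 20}, {16, 17, 18, 19, 20}.
Intersecting these: cl(A) = {16, 18}.
∂A = cl(A) ∖ int(A) = {16, 18} ∖ ∅ = {16, 18}.


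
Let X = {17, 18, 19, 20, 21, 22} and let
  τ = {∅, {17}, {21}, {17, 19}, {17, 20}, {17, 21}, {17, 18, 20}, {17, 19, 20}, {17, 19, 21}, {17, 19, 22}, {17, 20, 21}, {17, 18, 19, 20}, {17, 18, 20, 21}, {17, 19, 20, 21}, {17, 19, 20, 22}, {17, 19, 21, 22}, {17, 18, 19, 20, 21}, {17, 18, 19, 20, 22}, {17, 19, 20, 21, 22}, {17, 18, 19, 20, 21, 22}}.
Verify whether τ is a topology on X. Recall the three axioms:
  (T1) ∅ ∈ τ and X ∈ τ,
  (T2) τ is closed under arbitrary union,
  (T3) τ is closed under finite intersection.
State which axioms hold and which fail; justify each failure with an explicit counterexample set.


τ IS a topology on X.

Axiom (T1): ∅ ∈ τ? Yes; X ∈ τ? Yes.
Axiom (T2/T3): check pairwise unions and intersections of members of τ.
All pairwise intersections and unions checked — each lies in τ. Therefore τ satisfies (T1), (T2), (T3): it IS a topology on X.


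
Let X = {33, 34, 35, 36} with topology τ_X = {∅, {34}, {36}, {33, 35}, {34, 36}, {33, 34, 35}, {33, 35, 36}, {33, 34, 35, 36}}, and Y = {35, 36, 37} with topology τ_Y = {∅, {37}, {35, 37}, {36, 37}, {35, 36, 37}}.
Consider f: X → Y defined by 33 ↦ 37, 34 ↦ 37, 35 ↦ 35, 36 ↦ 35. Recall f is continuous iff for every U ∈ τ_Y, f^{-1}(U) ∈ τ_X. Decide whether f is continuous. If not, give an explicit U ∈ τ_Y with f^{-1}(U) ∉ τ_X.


f is NOT continuous.

Compute f^{-1}(U) for each U ∈ τ_Y:
  U = ∅: f^{-1}(U) = ∅ ∈ τ_X ✓.
  U = {37}: f^{-1}(U) = {33, 34} ∉ τ_X ✗.
  U = {35, 37}: f^{-1}(U) = {33, 34, 35, 36} ∈ τ_X ✓.
  U = {36, 37}: f^{-1}(U) = {33, 34} ∉ τ_X ✗.
  U = {35, 36, 37}: f^{-1}(U) = {33, 34, 35, 36} ∈ τ_X ✓.
Found U = {37} with f^{-1}(U) = {33, 34} not in τ_X. Therefore f is NOT continuous.


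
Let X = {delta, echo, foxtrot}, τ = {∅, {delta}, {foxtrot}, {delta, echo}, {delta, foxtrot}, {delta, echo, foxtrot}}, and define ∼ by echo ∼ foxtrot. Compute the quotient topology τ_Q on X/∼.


X/∼ = {[delta], [echo=foxtrot]}; |τ_Q| = 3.

Equivalence classes: [delta], [echo=foxtrot].
Quotient map π: X → X/∼ sends delta ↦ [delta], echo ↦ [echo=foxtrot], foxtrot ↦ [echo=foxtrot].
For each subset V ⊆ X/∼, compute π^{-1}(V) ⊆ X and check whether π^{-1}(V) ∈ τ. V is open in τ_Q iff π^{-1}(V) ∈ τ.
  V = {}: π^{-1}(V) = ∅ ∈ τ ✓.
  V = {[delta]}: π^{-1}(V) = {delta} ∈ τ ✓.
  V = {[echo=foxtrot]}: π^{-1}(V) = {echo, foxtrot} ∉ τ ✗.
  V = {[delta], [echo=foxtrot]}: π^{-1}(V) = {delta, echo, foxtrot} ∈ τ ✓.
Open sets in the quotient: τ_Q = {{}, {[delta]}, {[delta], [echo=foxtrot]}} (3 elements).


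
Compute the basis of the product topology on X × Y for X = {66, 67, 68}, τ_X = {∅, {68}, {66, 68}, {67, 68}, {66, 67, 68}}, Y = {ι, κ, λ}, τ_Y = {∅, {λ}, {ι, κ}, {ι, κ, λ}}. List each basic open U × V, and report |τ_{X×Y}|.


Basis B = {∅ × ∅, {68} × {λ}, {66, 68} × {λ}, {67, 68} × {λ}, {68} × {ι, κ}, {66, 67, 68} × {λ}, {68} × {ι, κ, λ}, {66, 68} × {ι, κ}, {67, 68} × {ι, κ}, {66, 68} × {ι, κ, λ}, {66, 67, 68} × {ι, κ}, {67, 68} × {ι, κ, λ}, {66, 67, 68} × {ι, κ, λ}}; |τ_{X×Y}| = 25.

Enumerate products U × V with U ∈ τ_X, V ∈ τ_Y (deduplicated):
  ∅ × ∅ = {} (∅)
  {68} × {λ} = {(68,λ)}
  {66, 68} × {λ} = {(66,λ), (68,λ)}
  {67, 68} × {λ} = {(67,λ), (68,λ)}
  {68} × {ι, κ} = {(68,ι), (68,κ)}
  {66, 67, 68} × {λ} = {(66,λ), (67,λ), (68,λ)}
  {68} × {ι, κ, λ} = {(68,ι), (68,κ), (68,λ)}
  {66, 68} × {ι, κ} = {(66,ι), (66,κ), (68,ι), (68,κ)}
  {67, 68} × {ι, κ} = {(67,ι), (67,κ), (68,ι), (68,κ)}
  {66, 68} × {ι, κ, λ} = {(66,ι), (66,κ), (66,λ), (68,ι), (68,κ), (68,λ)}
  {66, 67, 68} × {ι, κ} = {(66,ι), (66,κ), (67,ι), (67,κ), (68,ι), (68,κ)}
  {67, 68} × {ι, κ, λ} = {(67,ι), (67,κ), (67,λ), (68,ι), (68,κ), (68,λ)}
  {66, 67, 68} × {ι, κ, λ} = {(66,ι), (66,κ), (66,λ), (67,ι), (67,κ), (67,λ), (68,ι), (68,κ), (68,λ)}
These 13 distinct sets form the basis B.
Close under arbitrary unions to get τ_{X×Y}; counting gives |τ_{X×Y}| = 25.


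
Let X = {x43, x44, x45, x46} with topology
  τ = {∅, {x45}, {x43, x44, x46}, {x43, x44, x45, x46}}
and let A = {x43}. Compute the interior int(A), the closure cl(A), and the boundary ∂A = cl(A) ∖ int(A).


int(A) = ∅, cl(A) = {x43, x44, x46}, ∂A = {x43, x44, x46}.

Closed sets in (X, τ) are complements of opens:
  closed(X, τ) = {∅, {x45}, {x43, x44, x46}, {x43, x44, x45, x46}}.
int(A) = ⋃ {U ∈ τ : U ⊆ A}. Opens contained in A: ∅.
Taking the union of these: int(A) = ∅.
cl(A) = ⋂ {C closed : A ⊆ C}. Closed sets containing A: {x43, x44, x46}, {x43, x44, x45, x46}.
Intersecting these: cl(A) = {x43, x44, x46}.
∂A = cl(A) ∖ int(A) = {x43, x44, x46} ∖ ∅ = {x43, x44, x46}.


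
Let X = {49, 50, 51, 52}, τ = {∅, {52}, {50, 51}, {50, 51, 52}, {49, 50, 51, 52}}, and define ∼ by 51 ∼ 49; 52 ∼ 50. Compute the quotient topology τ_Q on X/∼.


X/∼ = {[49=51], [50=52]}; |τ_Q| = 2.

Equivalence classes: [49=51], [50=52].
Quotient map π: X → X/∼ sends 49 ↦ [49=51], 50 ↦ [50=52], 51 ↦ [49=51], 52 ↦ [50=52].
For each subset V ⊆ X/∼, compute π^{-1}(V) ⊆ X and check whether π^{-1}(V) ∈ τ. V is open in τ_Q iff π^{-1}(V) ∈ τ.
  V = {}: π^{-1}(V) = ∅ ∈ τ ✓.
  V = {[49=51]}: π^{-1}(V) = {49, 51} ∉ τ ✗.
  V = {[50=52]}: π^{-1}(V) = {50, 52} ∉ τ ✗.
  V = {[49=51], [50=52]}: π^{-1}(V) = {49, 50, 51, 52} ∈ τ ✓.
Open sets in the quotient: τ_Q = {{}, {[49=51], [50=52]}} (2 elements).


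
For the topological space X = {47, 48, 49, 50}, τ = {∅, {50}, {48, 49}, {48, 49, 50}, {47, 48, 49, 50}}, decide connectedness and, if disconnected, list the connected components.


(X, τ) is connected.

Find clopen sets (U ∈ τ with X ∖ U ∈ τ):
  U = ∅, X ∖ U = {47, 48, 49, 50} — both open, so U is clopen.
  U = {47, 48, 49, 50}, X ∖ U = ∅ — both open, so U is clopen.
Only trivial clopens (∅ and X) exist, so (X, τ) is connected.
Compute connected components by grouping points that agree on all clopens:
  component: {47, 48, 49, 50}


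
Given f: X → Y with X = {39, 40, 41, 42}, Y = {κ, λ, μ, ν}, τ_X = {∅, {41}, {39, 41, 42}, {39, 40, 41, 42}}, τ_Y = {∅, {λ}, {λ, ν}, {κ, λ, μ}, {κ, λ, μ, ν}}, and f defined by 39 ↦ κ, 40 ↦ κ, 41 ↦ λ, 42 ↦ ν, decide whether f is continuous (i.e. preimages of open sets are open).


f is NOT continuous.

Compute f^{-1}(U) for each U ∈ τ_Y:
  U = ∅: f^{-1}(U) = ∅ ∈ τ_X ✓.
  U = {λ}: f^{-1}(U) = {41} ∈ τ_X ✓.
  U = {λ, ν}: f^{-1}(U) = {41, 42} ∉ τ_X ✗.
  U = {κ, λ, μ}: f^{-1}(U) = {39, 40, 41} ∉ τ_X ✗.
  U = {κ, λ, μ, ν}: f^{-1}(U) = {39, 40, 41, 42} ∈ τ_X ✓.
Found U = {λ, ν} with f^{-1}(U) = {41, 42} not in τ_X. Therefore f is NOT continuous.


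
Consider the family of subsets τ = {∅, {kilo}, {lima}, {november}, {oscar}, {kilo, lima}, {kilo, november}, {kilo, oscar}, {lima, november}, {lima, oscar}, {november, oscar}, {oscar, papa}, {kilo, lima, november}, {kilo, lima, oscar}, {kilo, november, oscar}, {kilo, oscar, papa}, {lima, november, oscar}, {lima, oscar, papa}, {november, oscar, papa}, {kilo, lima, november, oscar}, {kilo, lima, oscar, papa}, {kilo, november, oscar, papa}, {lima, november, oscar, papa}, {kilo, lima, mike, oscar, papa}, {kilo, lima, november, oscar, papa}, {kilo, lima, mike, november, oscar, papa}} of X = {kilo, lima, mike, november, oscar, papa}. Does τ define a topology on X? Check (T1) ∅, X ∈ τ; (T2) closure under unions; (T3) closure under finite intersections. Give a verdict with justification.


τ IS a topology on X.

Axiom (T1): ∅ ∈ τ? Yes; X ∈ τ? Yes.
Axiom (T2/T3): check pairwise unions and intersections of members of τ.
All pairwise intersections and unions checked — each lies in τ. Therefore τ satisfies (T1), (T2), (T3): it IS a topology on X.


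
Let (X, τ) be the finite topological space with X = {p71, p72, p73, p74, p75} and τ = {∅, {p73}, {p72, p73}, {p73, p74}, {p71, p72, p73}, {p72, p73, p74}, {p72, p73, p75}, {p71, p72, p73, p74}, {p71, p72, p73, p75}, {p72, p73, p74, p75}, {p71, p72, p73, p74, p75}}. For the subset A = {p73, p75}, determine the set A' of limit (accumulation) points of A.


A' = {p71, p72, p74, p75}

For each x ∈ X, list the open sets U ∈ τ with x ∈ U, then check whether U ∩ (A ∖ {x}) ≠ ∅ for every such U.
  x = p71: opens ∋ x are {p71, p72, p73}, {p71, p72, p73, p74}, {p71, p72, p73, p75}, {p71, p72, p73, p74, p75}; each meets A ∖ {p71}, so x IS a limit point.
  x = p72: opens ∋ x are {p72, p73}, {p71, p72, p73}, {p72, p73, p74}, {p72, p73, p75}, {p71, p72, p73, p74}, {p71, p72, p73, p75}, {p72, p73, p74, p75}, {p71, p72, p73, p74, p75}; each meets A ∖ {p72}, so x IS a limit point.
  x = p73: open {p73} ∋ x has {p73} ∩ (A ∖ {p73}) = ∅, so x is NOT a limit point.
  x = p74: opens ∋ x are {p73, p74}, {p72, p73, p74}, {p71, p72, p73, p74}, {p72, p73, p74, p75}, {p71, p72, p73, p74, p75}; each meets A ∖ {p74}, so x IS a limit point.
  x = p75: opens ∋ x are {p72, p73, p75}, {p71, p72, p73, p75}, {p72, p73, p74, p75}, {p71, p72, p73, p74, p75}; each meets A ∖ {p75}, so x IS a limit point.
Collecting: A' = {p71, p72, p74, p75}.


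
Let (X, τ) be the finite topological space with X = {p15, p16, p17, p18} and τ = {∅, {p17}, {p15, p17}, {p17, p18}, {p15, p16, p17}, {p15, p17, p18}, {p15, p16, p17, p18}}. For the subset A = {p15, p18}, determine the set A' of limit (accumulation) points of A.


A' = {p16}

For each x ∈ X, list the open sets U ∈ τ with x ∈ U, then check whether U ∩ (A ∖ {x}) ≠ ∅ for every such U.
  x = p15: open {p15, p17} ∋ x has {p15, p17} ∩ (A ∖ {p15}) = ∅, so x is NOT a limit point.
  x = p16: opens ∋ x are {p15, p16, p17}, {p15, p16, p17, p18}; each meets A ∖ {p16}, so x IS a limit point.
  x = p17: open {p17} ∋ x has {p17} ∩ (A ∖ {p17}) = ∅, so x is NOT a limit point.
  x = p18: open {p17, p18} ∋ x has {p17, p18} ∩ (A ∖ {p18}) = ∅, so x is NOT a limit point.
Collecting: A' = {p16}.


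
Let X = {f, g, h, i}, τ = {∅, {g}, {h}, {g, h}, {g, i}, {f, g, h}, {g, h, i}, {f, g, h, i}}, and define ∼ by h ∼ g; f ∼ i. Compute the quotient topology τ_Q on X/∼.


X/∼ = {[f=i], [g=h]}; |τ_Q| = 3.

Equivalence classes: [f=i], [g=h].
Quotient map π: X → X/∼ sends f ↦ [f=i], g ↦ [g=h], h ↦ [g=h], i ↦ [f=i].
For each subset V ⊆ X/∼, compute π^{-1}(V) ⊆ X and check whether π^{-1}(V) ∈ τ. V is open in τ_Q iff π^{-1}(V) ∈ τ.
  V = {}: π^{-1}(V) = ∅ ∈ τ ✓.
  V = {[f=i]}: π^{-1}(V) = {f, i} ∉ τ ✗.
  V = {[g=h]}: π^{-1}(V) = {g, h} ∈ τ ✓.
  V = {[f=i], [g=h]}: π^{-1}(V) = {f, g, h, i} ∈ τ ✓.
Open sets in the quotient: τ_Q = {{}, {[g=h]}, {[f=i], [g=h]}} (3 elements).


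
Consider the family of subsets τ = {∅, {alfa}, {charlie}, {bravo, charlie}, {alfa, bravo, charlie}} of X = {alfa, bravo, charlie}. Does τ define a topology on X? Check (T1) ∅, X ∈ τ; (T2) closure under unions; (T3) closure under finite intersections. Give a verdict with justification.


τ is NOT a topology on X.

Axiom (T1): ∅ ∈ τ? Yes; X ∈ τ? Yes.
Axiom (T2/T3): check pairwise unions and intersections of members of τ.
Counterexample for (T2): {alfa} ∪ {charlie} = {alfa, charlie} ∉ τ. Therefore τ is NOT a topology.


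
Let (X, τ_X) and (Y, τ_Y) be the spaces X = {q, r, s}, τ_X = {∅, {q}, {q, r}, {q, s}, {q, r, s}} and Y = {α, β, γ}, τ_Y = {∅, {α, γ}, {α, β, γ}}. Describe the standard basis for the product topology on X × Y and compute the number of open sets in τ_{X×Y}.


Basis B = {∅ × ∅, {q} × {α, γ}, {q} × {α, β, γ}, {q, r} × {α, γ}, {q, s} × {α, γ}, {q, r} × {α, β, γ}, {q, s} × {α, β, γ}, {q, r, s} × {α, γ}, {q, r, s} × {α, β, γ}}; |τ_{X×Y}| = 14.

Enumerate products U × V with U ∈ τ_X, V ∈ τ_Y (deduplicated):
  ∅ × ∅ = {} (∅)
  {q} × {α, γ} = {(q,α), (q,γ)}
  {q} × {α, β, γ} = {(q,α), (q,β), (q,γ)}
  {q, r} × {α, γ} = {(q,α), (q,γ), (r,α), (r,γ)}
  {q, s} × {α, γ} = {(q,α), (q,γ), (s,α), (s,γ)}
  {q, r} × {α, β, γ} = {(q,α), (q,β), (q,γ), (r,α), (r,β), (r,γ)}
  {q, s} × {α, β, γ} = {(q,α), (q,β), (q,γ), (s,α), (s,β), (s,γ)}
  {q, r, s} × {α, γ} = {(q,α), (q,γ), (r,α), (r,γ), (s,α), (s,γ)}
  {q, r, s} × {α, β, γ} = {(q,α), (q,β), (q,γ), (r,α), (r,β), (r,γ), (s,α), (s,β), (s,γ)}
These 9 distinct sets form the basis B.
Close under arbitrary unions to get τ_{X×Y}; counting gives |τ_{X×Y}| = 14.


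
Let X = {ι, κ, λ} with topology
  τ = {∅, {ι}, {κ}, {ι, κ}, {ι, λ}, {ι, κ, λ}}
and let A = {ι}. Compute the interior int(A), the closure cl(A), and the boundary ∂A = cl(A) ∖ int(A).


int(A) = {ι}, cl(A) = {ι, λ}, ∂A = {λ}.

Closed sets in (X, τ) are complements of opens:
  closed(X, τ) = {∅, {κ}, {λ}, {ι, λ}, {κ, λ}, {ι, κ, λ}}.
int(A) = ⋃ {U ∈ τ : U ⊆ A}. Opens contained in A: ∅, {ι}.
Taking the union of these: int(A) = {ι}.
cl(A) = ⋂ {C closed : A ⊆ C}. Closed sets containing A: {ι, λ}, {ι, κ, λ}.
Intersecting these: cl(A) = {ι, λ}.
∂A = cl(A) ∖ int(A) = {ι, λ} ∖ {ι} = {λ}.


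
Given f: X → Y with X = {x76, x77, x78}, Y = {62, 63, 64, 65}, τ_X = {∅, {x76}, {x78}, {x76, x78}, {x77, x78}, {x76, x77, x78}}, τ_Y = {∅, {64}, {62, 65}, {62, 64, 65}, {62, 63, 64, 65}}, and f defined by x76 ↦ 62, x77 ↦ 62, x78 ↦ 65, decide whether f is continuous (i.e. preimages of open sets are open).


f IS continuous.

Compute f^{-1}(U) for each U ∈ τ_Y:
  U = ∅: f^{-1}(U) = ∅ ∈ τ_X ✓.
  U = {64}: f^{-1}(U) = ∅ ∈ τ_X ✓.
  U = {62, 65}: f^{-1}(U) = {x76, x77, x78} ∈ τ_X ✓.
  U = {62, 64, 65}: f^{-1}(U) = {x76, x77, x78} ∈ τ_X ✓.
  U = {62, 63, 64, 65}: f^{-1}(U) = {x76, x77, x78} ∈ τ_X ✓.
Every preimage lies in τ_X, so f IS continuous.


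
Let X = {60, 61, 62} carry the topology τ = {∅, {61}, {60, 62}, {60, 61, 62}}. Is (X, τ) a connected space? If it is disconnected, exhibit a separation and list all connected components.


(X, τ) is disconnected; components = [{61}, {60, 62}].

Find clopen sets (U ∈ τ with X ∖ U ∈ τ):
  U = ∅, X ∖ U = {60, 61, 62} — both open, so U is clopen.
  U = {61}, X ∖ U = {60, 62} — both open, so U is clopen.
  U = {60, 62}, X ∖ U = {61} — both open, so U is clopen.
  U = {60, 61, 62}, X ∖ U = ∅ — both open, so U is clopen.
Nontrivial clopen(s) exist: e.g. {61}. So (X, τ) is disconnected.
Compute connected components by grouping points that agree on all clopens:
  component: {61}
  component: {60, 62}


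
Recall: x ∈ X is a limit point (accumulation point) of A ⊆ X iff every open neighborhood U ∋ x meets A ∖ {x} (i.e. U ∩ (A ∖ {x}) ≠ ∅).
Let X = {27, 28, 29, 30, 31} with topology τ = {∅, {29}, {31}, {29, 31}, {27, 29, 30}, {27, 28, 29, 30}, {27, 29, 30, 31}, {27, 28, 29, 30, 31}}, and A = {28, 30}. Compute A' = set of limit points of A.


A' = {27, 28}

For each x ∈ X, list the open sets U ∈ τ with x ∈ U, then check whether U ∩ (A ∖ {x}) ≠ ∅ for every such U.
  x = 27: opens ∋ x are {27, 29, 30}, {27, 28, 29, 30}, {27, 29, 30, 31}, {27, 28, 29, 30, 31}; each meets A ∖ {27}, so x IS a limit point.
  x = 28: opens ∋ x are {27, 28, 29, 30}, {27, 28, 29, 30, 31}; each meets A ∖ {28}, so x IS a limit point.
  x = 29: open {29} ∋ x has {29} ∩ (A ∖ {29}) = ∅, so x is NOT a limit point.
  x = 30: open {27, 29, 30} ∋ x has {27, 29, 30} ∩ (A ∖ {30}) = ∅, so x is NOT a limit point.
  x = 31: open {31} ∋ x has {31} ∩ (A ∖ {31}) = ∅, so x is NOT a limit point.
Collecting: A' = {27, 28}.


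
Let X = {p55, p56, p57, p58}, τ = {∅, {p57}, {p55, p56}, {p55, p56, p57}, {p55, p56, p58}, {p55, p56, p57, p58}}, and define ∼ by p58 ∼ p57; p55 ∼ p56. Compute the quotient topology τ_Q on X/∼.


X/∼ = {[p55=p56], [p57=p58]}; |τ_Q| = 3.

Equivalence classes: [p55=p56], [p57=p58].
Quotient map π: X → X/∼ sends p55 ↦ [p55=p56], p56 ↦ [p55=p56], p57 ↦ [p57=p58], p58 ↦ [p57=p58].
For each subset V ⊆ X/∼, compute π^{-1}(V) ⊆ X and check whether π^{-1}(V) ∈ τ. V is open in τ_Q iff π^{-1}(V) ∈ τ.
  V = {}: π^{-1}(V) = ∅ ∈ τ ✓.
  V = {[p55=p56]}: π^{-1}(V) = {p55, p56} ∈ τ ✓.
  V = {[p57=p58]}: π^{-1}(V) = {p57, p58} ∉ τ ✗.
  V = {[p55=p56], [p57=p58]}: π^{-1}(V) = {p55, p56, p57, p58} ∈ τ ✓.
Open sets in the quotient: τ_Q = {{}, {[p55=p56]}, {[p55=p56], [p57=p58]}} (3 elements).


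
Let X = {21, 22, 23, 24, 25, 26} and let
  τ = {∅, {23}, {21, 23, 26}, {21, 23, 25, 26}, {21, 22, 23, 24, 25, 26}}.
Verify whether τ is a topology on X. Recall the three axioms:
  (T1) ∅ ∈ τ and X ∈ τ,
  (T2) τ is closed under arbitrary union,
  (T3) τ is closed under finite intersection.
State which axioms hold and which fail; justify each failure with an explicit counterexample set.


τ IS a topology on X.

Axiom (T1): ∅ ∈ τ? Yes; X ∈ τ? Yes.
Axiom (T2/T3): check pairwise unions and intersections of members of τ.
All pairwise intersections and unions checked — each lies in τ. Therefore τ satisfies (T1), (T2), (T3): it IS a topology on X.


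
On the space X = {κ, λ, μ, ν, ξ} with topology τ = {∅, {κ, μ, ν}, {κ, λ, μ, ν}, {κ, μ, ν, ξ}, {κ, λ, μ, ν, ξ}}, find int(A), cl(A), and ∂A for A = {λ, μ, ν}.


int(A) = ∅, cl(A) = {κ, λ, μ, ν, ξ}, ∂A = {κ, λ, μ, ν, ξ}.

Closed sets in (X, τ) are complements of opens:
  closed(X, τ) = {∅, {λ}, {ξ}, {λ, ξ}, {κ, λ, μ, ν, ξ}}.
int(A) = ⋃ {U ∈ τ : U ⊆ A}. Opens contained in A: ∅.
Taking the union of these: int(A) = ∅.
cl(A) = ⋂ {C closed : A ⊆ C}. Closed sets containing A: {κ, λ, μ, ν, ξ}.
Intersecting these: cl(A) = {κ, λ, μ, ν, ξ}.
∂A = cl(A) ∖ int(A) = {κ, λ, μ, ν, ξ} ∖ ∅ = {κ, λ, μ, ν, ξ}.


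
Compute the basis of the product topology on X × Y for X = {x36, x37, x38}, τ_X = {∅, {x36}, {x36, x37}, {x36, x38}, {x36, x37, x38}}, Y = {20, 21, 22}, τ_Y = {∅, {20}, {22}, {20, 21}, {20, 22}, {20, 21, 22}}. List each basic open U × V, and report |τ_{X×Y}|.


Basis B = {∅ × ∅, {x36} × {20}, {x36} × {22}, {x36} × {20, 21}, {x36} × {20, 22}, {x36, x37} × {20}, {x36, x38} × {20}, {x36, x37} × {22}, {x36, x38} × {22}, {x36} × {20, 21, 22}, {x36, x37, x38} × {20}, {x36, x37, x38} × {22}, {x36, x37} × {20, 21}, {x36, x38} × {20, 21}, {x36, x37} × {20, 22}, {x36, x38} × {20, 22}, {x36, x37} × {20, 21, 22}, {x36, x38} × {20, 21, 22}, {x36, x37, x38} × {20, 21}, {x36, x37, x38} × {20, 22}, {x36, x37, x38} × {20, 21, 22}}; |τ_{X×Y}| = 70.

Enumerate products U × V with U ∈ τ_X, V ∈ τ_Y (deduplicated):
  ∅ × ∅ = {} (∅)
  {x36} × {20} = {(x36,20)}
  {x36} × {22} = {(x36,22)}
  {x36} × {20, 21} = {(x36,20), (x36,21)}
  {x36} × {20, 22} = {(x36,20), (x36,22)}
  {x36, x37} × {20} = {(x36,20), (x37,20)}
  {x36, x38} × {20} = {(x36,20), (x38,20)}
  {x36, x37} × {22} = {(x36,22), (x37,22)}
  {x36, x38} × {22} = {(x36,22), (x38,22)}
  {x36} × {20, 21, 22} = {(x36,20), (x36,21), (x36,22)}
  {x36, x37, x38} × {20} = {(x36,20), (x37,20), (x38,20)}
  {x36, x37, x38} × {22} = {(x36,22), (x37,22), (x38,22)}
  {x36, x37} × {20, 21} = {(x36,20), (x36,21), (x37,20), (x37,21)}
  {x36, x38} × {20, 21} = {(x36,20), (x36,21), (x38,20), (x38,21)}
  {x36, x37} × {20, 22} = {(x36,20), (x36,22), (x37,20), (x37,22)}
  {x36, x38} × {20, 22} = {(x36,20), (x36,22), (x38,20), (x38,22)}
  {x36, x37} × {20, 21, 22} = {(x36,20), (x36,21), (x36,22), (x37,20), (x37,21), (x37,22)}
  {x36, x38} × {20, 21, 22} = {(x36,20), (x36,21), (x36,22), (x38,20), (x38,21), (x38,22)}
  {x36, x37, x38} × {20, 21} = {(x36,20), (x36,21), (x37,20), (x37,21), (x38,20), (x38,21)}
  {x36, x37, x38} × {20, 22} = {(x36,20), (x36,22), (x37,20), (x37,22), (x38,20), (x38,22)}
  {x36, x37, x38} × {20, 21, 22} = {(x36,20), (x36,21), (x36,22), (x37,20), (x37,21), (x37,22), (x38,20), (x38,21), (x38,22)}
These 21 distinct sets form the basis B.
Close under arbitrary unions to get τ_{X×Y}; counting gives |τ_{X×Y}| = 70.


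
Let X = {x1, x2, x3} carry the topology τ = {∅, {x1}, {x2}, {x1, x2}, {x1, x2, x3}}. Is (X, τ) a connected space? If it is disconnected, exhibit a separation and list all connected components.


(X, τ) is connected.

Find clopen sets (U ∈ τ with X ∖ U ∈ τ):
  U = ∅, X ∖ U = {x1, x2, x3} — both open, so U is clopen.
  U = {x1, x2, x3}, X ∖ U = ∅ — both open, so U is clopen.
Only trivial clopens (∅ and X) exist, so (X, τ) is connected.
Compute connected components by grouping points that agree on all clopens:
  component: {x1, x2, x3}


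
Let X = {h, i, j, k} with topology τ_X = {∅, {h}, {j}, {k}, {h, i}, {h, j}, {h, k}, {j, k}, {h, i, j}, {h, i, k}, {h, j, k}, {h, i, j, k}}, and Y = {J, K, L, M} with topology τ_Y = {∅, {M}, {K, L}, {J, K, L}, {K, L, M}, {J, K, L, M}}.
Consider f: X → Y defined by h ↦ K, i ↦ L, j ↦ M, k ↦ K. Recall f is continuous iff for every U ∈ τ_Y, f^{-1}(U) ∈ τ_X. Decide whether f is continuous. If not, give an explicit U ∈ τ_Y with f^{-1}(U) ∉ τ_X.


f IS continuous.

Compute f^{-1}(U) for each U ∈ τ_Y:
  U = ∅: f^{-1}(U) = ∅ ∈ τ_X ✓.
  U = {M}: f^{-1}(U) = {j} ∈ τ_X ✓.
  U = {K, L}: f^{-1}(U) = {h, i, k} ∈ τ_X ✓.
  U = {J, K, L}: f^{-1}(U) = {h, i, k} ∈ τ_X ✓.
  U = {K, L, M}: f^{-1}(U) = {h, i, j, k} ∈ τ_X ✓.
  U = {J, K, L, M}: f^{-1}(U) = {h, i, j, k} ∈ τ_X ✓.
Every preimage lies in τ_X, so f IS continuous.


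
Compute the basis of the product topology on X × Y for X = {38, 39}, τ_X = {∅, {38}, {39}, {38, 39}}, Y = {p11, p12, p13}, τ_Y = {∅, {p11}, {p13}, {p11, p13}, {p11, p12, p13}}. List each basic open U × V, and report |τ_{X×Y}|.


Basis B = {∅ × ∅, {38} × {p11}, {38} × {p13}, {39} × {p11}, {39} × {p13}, {38} × {p11, p13}, {38, 39} × {p11}, {38, 39} × {p13}, {39} × {p11, p13}, {38} × {p11, p12, p13}, {39} × {p11, p12, p13}, {38, 39} × {p11, p13}, {38, 39} × {p11, p12, p13}}; |τ_{X×Y}| = 25.

Enumerate products U × V with U ∈ τ_X, V ∈ τ_Y (deduplicated):
  ∅ × ∅ = {} (∅)
  {38} × {p11} = {(38,p11)}
  {38} × {p13} = {(38,p13)}
  {39} × {p11} = {(39,p11)}
  {39} × {p13} = {(39,p13)}
  {38} × {p11, p13} = {(38,p11), (38,p13)}
  {38, 39} × {p11} = {(38,p11), (39,p11)}
  {38, 39} × {p13} = {(38,p13), (39,p13)}
  {39} × {p11, p13} = {(39,p11), (39,p13)}
  {38} × {p11, p12, p13} = {(38,p11), (38,p12), (38,p13)}
  {39} × {p11, p12, p13} = {(39,p11), (39,p12), (39,p13)}
  {38, 39} × {p11, p13} = {(38,p11), (38,p13), (39,p11), (39,p13)}
  {38, 39} × {p11, p12, p13} = {(38,p11), (38,p12), (38,p13), (39,p11), (39,p12), (39,p13)}
These 13 distinct sets form the basis B.
Close under arbitrary unions to get τ_{X×Y}; counting gives |τ_{X×Y}| = 25.


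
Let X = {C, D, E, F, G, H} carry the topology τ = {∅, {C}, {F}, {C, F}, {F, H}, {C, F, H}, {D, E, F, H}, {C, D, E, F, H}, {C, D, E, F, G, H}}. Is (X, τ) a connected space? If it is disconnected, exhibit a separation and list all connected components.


(X, τ) is connected.

Find clopen sets (U ∈ τ with X ∖ U ∈ τ):
  U = ∅, X ∖ U = {C, D, E, F, G, H} — both open, so U is clopen.
  U = {C, D, E, F, G, H}, X ∖ U = ∅ — both open, so U is clopen.
Only trivial clopens (∅ and X) exist, so (X, τ) is connected.
Compute connected components by grouping points that agree on all clopens:
  component: {C, D, E, F, G, H}


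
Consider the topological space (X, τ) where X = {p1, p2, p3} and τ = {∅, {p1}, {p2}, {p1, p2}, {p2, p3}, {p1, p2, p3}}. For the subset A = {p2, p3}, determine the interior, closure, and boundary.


int(A) = {p2, p3}, cl(A) = {p2, p3}, ∂A = ∅.

Closed sets in (X, τ) are complements of opens:
  closed(X, τ) = {∅, {p1}, {p3}, {p1, p3}, {p2, p3}, {p1, p2, p3}}.
int(A) = ⋃ {U ∈ τ : U ⊆ A}. Opens contained in A: ∅, {p2}, {p2, p3}.
Taking the union of these: int(A) = {p2, p3}.
cl(A) = ⋂ {C closed : A ⊆ C}. Closed sets containing A: {p2, p3}, {p1, p2, p3}.
Intersecting these: cl(A) = {p2, p3}.
∂A = cl(A) ∖ int(A) = {p2, p3} ∖ {p2, p3} = ∅.


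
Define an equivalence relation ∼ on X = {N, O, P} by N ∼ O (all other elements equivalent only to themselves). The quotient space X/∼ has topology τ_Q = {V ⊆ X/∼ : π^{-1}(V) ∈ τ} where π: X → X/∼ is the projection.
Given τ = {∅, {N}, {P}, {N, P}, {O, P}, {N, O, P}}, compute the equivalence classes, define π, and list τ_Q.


X/∼ = {[N=O], [P]}; |τ_Q| = 3.

Equivalence classes: [N=O], [P].
Quotient map π: X → X/∼ sends N ↦ [N=O], O ↦ [N=O], P ↦ [P].
For each subset V ⊆ X/∼, compute π^{-1}(V) ⊆ X and check whether π^{-1}(V) ∈ τ. V is open in τ_Q iff π^{-1}(V) ∈ τ.
  V = {}: π^{-1}(V) = ∅ ∈ τ ✓.
  V = {[N=O]}: π^{-1}(V) = {N, O} ∉ τ ✗.
  V = {[P]}: π^{-1}(V) = {P} ∈ τ ✓.
  V = {[N=O], [P]}: π^{-1}(V) = {N, O, P} ∈ τ ✓.
Open sets in the quotient: τ_Q = {{}, {[P]}, {[N=O], [P]}} (3 elements).


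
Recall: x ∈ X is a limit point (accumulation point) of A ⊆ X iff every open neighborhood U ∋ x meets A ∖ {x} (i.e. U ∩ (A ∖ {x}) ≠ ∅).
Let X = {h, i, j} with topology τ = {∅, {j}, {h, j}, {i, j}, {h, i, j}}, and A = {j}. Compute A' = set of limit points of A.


A' = {h, i}

For each x ∈ X, list the open sets U ∈ τ with x ∈ U, then check whether U ∩ (A ∖ {x}) ≠ ∅ for every such U.
  x = h: opens ∋ x are {h, j}, {h, i, j}; each meets A ∖ {h}, so x IS a limit point.
  x = i: opens ∋ x are {i, j}, {h, i, j}; each meets A ∖ {i}, so x IS a limit point.
  x = j: open {j} ∋ x has {j} ∩ (A ∖ {j}) = ∅, so x is NOT a limit point.
Collecting: A' = {h, i}.


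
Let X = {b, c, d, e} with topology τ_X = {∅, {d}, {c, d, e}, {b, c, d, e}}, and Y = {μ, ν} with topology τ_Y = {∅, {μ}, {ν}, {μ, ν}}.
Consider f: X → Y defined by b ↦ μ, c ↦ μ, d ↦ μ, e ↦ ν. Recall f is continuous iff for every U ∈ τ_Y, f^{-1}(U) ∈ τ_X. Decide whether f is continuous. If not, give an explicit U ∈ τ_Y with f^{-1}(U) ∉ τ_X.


f is NOT continuous.

Compute f^{-1}(U) for each U ∈ τ_Y:
  U = ∅: f^{-1}(U) = ∅ ∈ τ_X ✓.
  U = {μ}: f^{-1}(U) = {b, c, d} ∉ τ_X ✗.
  U = {ν}: f^{-1}(U) = {e} ∉ τ_X ✗.
  U = {μ, ν}: f^{-1}(U) = {b, c, d, e} ∈ τ_X ✓.
Found U = {μ} with f^{-1}(U) = {b, c, d} not in τ_X. Therefore f is NOT continuous.


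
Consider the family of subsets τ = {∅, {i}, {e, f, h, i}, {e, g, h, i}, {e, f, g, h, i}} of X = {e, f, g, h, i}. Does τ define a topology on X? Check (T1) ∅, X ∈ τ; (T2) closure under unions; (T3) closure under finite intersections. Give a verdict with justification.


τ is NOT a topology on X.

Axiom (T1): ∅ ∈ τ? Yes; X ∈ τ? Yes.
Axiom (T2/T3): check pairwise unions and intersections of members of τ.
Counterexample for (T3): {e, f, h, i} ∩ {e, g, h, i} = {e, h, i} ∉ τ. Therefore τ is NOT a topology.


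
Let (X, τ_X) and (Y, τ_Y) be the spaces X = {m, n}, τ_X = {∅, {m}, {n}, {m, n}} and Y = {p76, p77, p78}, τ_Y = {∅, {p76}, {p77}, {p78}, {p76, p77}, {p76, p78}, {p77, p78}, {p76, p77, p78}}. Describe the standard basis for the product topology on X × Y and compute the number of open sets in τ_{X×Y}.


Basis B = {∅ × ∅, {m} × {p76}, {m} × {p77}, {m} × {p78}, {n} × {p76}, {n} × {p77}, {n} × {p78}, {m} × {p76, p77}, {m} × {p76, p78}, {m, n} × {p76}, {m} × {p77, p78}, {m, n} × {p77}, {m, n} × {p78}, {n} × {p76, p77}, {n} × {p76, p78}, {n} × {p77, p78}, {m} × {p76, p77, p78}, {n} × {p76, p77, p78}, {m, n} × {p76, p77}, {m, n} × {p76, p78}, {m, n} × {p77, p78}, {m, n} × {p76, p77, p78}}; |τ_{X×Y}| = 64.

Enumerate products U × V with U ∈ τ_X, V ∈ τ_Y (deduplicated):
  ∅ × ∅ = {} (∅)
  {m} × {p76} = {(m,p76)}
  {m} × {p77} = {(m,p77)}
  {m} × {p78} = {(m,p78)}
  {n} × {p76} = {(n,p76)}
  {n} × {p77} = {(n,p77)}
  {n} × {p78} = {(n,p78)}
  {m} × {p76, p77} = {(m,p76), (m,p77)}
  {m} × {p76, p78} = {(m,p76), (m,p78)}
  {m, n} × {p76} = {(m,p76), (n,p76)}
  {m} × {p77, p78} = {(m,p77), (m,p78)}
  {m, n} × {p77} = {(m,p77), (n,p77)}
  {m, n} × {p78} = {(m,p78), (n,p78)}
  {n} × {p76, p77} = {(n,p76), (n,p77)}
  {n} × {p76, p78} = {(n,p76), (n,p78)}
  {n} × {p77, p78} = {(n,p77), (n,p78)}
  {m} × {p76, p77, p78} = {(m,p76), (m,p77), (m,p78)}
  {n} × {p76, p77, p78} = {(n,p76), (n,p77), (n,p78)}
  {m, n} × {p76, p77} = {(m,p76), (m,p77), (n,p76), (n,p77)}
  {m, n} × {p76, p78} = {(m,p76), (m,p78), (n,p76), (n,p78)}
  {m, n} × {p77, p78} = {(m,p77), (m,p78), (n,p77), (n,p78)}
  {m, n} × {p76, p77, p78} = {(m,p76), (m,p77), (m,p78), (n,p76), (n,p77), (n,p78)}
These 22 distinct sets form the basis B.
Close under arbitrary unions to get τ_{X×Y}; counting gives |τ_{X×Y}| = 64.


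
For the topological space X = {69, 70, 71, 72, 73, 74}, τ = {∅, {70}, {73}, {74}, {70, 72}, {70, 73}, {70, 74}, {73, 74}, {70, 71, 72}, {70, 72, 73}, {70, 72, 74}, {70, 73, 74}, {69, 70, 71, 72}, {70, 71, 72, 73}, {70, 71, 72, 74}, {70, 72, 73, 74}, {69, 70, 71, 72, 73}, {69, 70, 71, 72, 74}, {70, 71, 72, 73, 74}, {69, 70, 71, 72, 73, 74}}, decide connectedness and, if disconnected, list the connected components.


(X, τ) is disconnected; components = [{73}, {74}, {69, 70, 71, 72}].

Find clopen sets (U ∈ τ with X ∖ U ∈ τ):
  U = ∅, X ∖ U = {69, 70, 71, 72, 73, 74} — both open, so U is clopen.
  U = {73}, X ∖ U = {69, 70, 71, 72, 74} — both open, so U is clopen.
  U = {74}, X ∖ U = {69, 70, 71, 72, 73} — both open, so U is clopen.
  U = {73, 74}, X ∖ U = {69, 70, 71, 72} — both open, so U is clopen.
  U = {69, 70, 71, 72}, X ∖ U = {73, 74} — both open, so U is clopen.
  U = {69, 70, 71, 72, 73}, X ∖ U = {74} — both open, so U is clopen.
  U = {69, 70, 71, 72, 74}, X ∖ U = {73} — both open, so U is clopen.
  U = {69, 70, 71, 72, 73, 74}, X ∖ U = ∅ — both open, so U is clopen.
Nontrivial clopen(s) exist: e.g. {69, 70, 71, 72}. So (X, τ) is disconnected.
Compute connected components by grouping points that agree on all clopens:
  component: {73}
  component: {74}
  component: {69, 70, 71, 72}


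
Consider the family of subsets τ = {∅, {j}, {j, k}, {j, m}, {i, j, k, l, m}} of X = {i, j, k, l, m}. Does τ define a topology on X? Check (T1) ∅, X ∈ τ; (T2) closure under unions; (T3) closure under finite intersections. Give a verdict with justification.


τ is NOT a topology on X.

Axiom (T1): ∅ ∈ τ? Yes; X ∈ τ? Yes.
Axiom (T2/T3): check pairwise unions and intersections of members of τ.
Counterexample for (T2): {j, k} ∪ {j, m} = {j, k, m} ∉ τ. Therefore τ is NOT a topology.


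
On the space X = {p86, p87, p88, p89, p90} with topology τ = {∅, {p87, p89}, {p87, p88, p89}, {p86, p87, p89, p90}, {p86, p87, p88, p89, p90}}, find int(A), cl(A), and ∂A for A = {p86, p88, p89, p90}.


int(A) = ∅, cl(A) = {p86, p87, p88, p89, p90}, ∂A = {p86, p87, p88, p89, p90}.

Closed sets in (X, τ) are complements of opens:
  closed(X, τ) = {∅, {p88}, {p86, p90}, {p86, p88, p90}, {p86, p87, p88, p89, p90}}.
int(A) = ⋃ {U ∈ τ : U ⊆ A}. Opens contained in A: ∅.
Taking the union of these: int(A) = ∅.
cl(A) = ⋂ {C closed : A ⊆ C}. Closed sets containing A: {p86, p87, p88, p89, p90}.
Intersecting these: cl(A) = {p86, p87, p88, p89, p90}.
∂A = cl(A) ∖ int(A) = {p86, p87, p88, p89, p90} ∖ ∅ = {p86, p87, p88, p89, p90}.


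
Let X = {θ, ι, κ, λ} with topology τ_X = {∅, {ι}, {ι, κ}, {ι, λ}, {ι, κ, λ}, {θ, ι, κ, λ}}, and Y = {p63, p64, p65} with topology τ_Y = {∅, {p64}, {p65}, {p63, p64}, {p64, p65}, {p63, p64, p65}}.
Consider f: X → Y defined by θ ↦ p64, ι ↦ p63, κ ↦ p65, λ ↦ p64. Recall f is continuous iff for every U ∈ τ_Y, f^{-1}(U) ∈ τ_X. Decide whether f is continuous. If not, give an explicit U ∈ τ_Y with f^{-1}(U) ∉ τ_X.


f is NOT continuous.

Compute f^{-1}(U) for each U ∈ τ_Y:
  U = ∅: f^{-1}(U) = ∅ ∈ τ_X ✓.
  U = {p64}: f^{-1}(U) = {θ, λ} ∉ τ_X ✗.
  U = {p65}: f^{-1}(U) = {κ} ∉ τ_X ✗.
  U = {p63, p64}: f^{-1}(U) = {θ, ι, λ} ∉ τ_X ✗.
  U = {p64, p65}: f^{-1}(U) = {θ, κ, λ} ∉ τ_X ✗.
  U = {p63, p64, p65}: f^{-1}(U) = {θ, ι, κ, λ} ∈ τ_X ✓.
Found U = {p64} with f^{-1}(U) = {θ, λ} not in τ_X. Therefore f is NOT continuous.


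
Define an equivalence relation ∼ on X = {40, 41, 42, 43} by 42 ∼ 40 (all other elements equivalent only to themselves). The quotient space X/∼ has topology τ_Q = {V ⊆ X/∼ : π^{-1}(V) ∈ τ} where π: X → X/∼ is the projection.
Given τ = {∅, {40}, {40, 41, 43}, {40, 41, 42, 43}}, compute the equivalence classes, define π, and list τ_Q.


X/∼ = {[40=42], [41], [43]}; |τ_Q| = 2.

Equivalence classes: [40=42], [41], [43].
Quotient map π: X → X/∼ sends 40 ↦ [40=42], 41 ↦ [41], 42 ↦ [40=42], 43 ↦ [43].
For each subset V ⊆ X/∼, compute π^{-1}(V) ⊆ X and check whether π^{-1}(V) ∈ τ. V is open in τ_Q iff π^{-1}(V) ∈ τ.
  V = {}: π^{-1}(V) = ∅ ∈ τ ✓.
  V = {[40=42]}: π^{-1}(V) = {40, 42} ∉ τ ✗.
  V = {[41]}: π^{-1}(V) = {41} ∉ τ ✗.
  V = {[40=42], [41]}: π^{-1}(V) = {40, 41, 42} ∉ τ ✗.
  V = {[43]}: π^{-1}(V) = {43} ∉ τ ✗.
  V = {[40=42], [43]}: π^{-1}(V) = {40, 42, 43} ∉ τ ✗.
  V = {[41], [43]}: π^{-1}(V) = {41, 43} ∉ τ ✗.
  V = {[40=42], [41], [43]}: π^{-1}(V) = {40, 41, 42, 43} ∈ τ ✓.
Open sets in the quotient: τ_Q = {{}, {[40=42], [41], [43]}} (2 elements).


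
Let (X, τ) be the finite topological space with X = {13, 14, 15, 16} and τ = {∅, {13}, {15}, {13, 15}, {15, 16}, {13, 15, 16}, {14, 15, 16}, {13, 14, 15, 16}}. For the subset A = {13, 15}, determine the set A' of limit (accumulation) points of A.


A' = {14, 16}

For each x ∈ X, list the open sets U ∈ τ with x ∈ U, then check whether U ∩ (A ∖ {x}) ≠ ∅ for every such U.
  x = 13: open {13} ∋ x has {13} ∩ (A ∖ {13}) = ∅, so x is NOT a limit point.
  x = 14: opens ∋ x are {14, 15, 16}, {13, 14, 15, 16}; each meets A ∖ {14}, so x IS a limit point.
  x = 15: open {15} ∋ x has {15} ∩ (A ∖ {15}) = ∅, so x is NOT a limit point.
  x = 16: opens ∋ x are {15, 16}, {13, 15, 16}, {14, 15, 16}, {13, 14, 15, 16}; each meets A ∖ {16}, so x IS a limit point.
Collecting: A' = {14, 16}.


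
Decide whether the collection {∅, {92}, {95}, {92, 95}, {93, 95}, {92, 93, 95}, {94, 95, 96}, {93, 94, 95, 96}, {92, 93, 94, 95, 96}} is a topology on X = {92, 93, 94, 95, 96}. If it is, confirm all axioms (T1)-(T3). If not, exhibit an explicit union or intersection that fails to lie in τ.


τ is NOT a topology on X.

Axiom (T1): ∅ ∈ τ? Yes; X ∈ τ? Yes.
Axiom (T2/T3): check pairwise unions and intersections of members of τ.
Counterexample for (T2): {92} ∪ {94, 95, 96} = {92, 94, 95, 96} ∉ τ. Therefore τ is NOT a topology.


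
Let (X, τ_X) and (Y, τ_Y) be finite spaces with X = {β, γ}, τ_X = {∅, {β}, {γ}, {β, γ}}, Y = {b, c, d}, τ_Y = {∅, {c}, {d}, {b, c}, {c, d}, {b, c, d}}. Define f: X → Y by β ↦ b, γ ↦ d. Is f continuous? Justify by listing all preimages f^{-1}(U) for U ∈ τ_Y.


f IS continuous.

Compute f^{-1}(U) for each U ∈ τ_Y:
  U = ∅: f^{-1}(U) = ∅ ∈ τ_X ✓.
  U = {c}: f^{-1}(U) = ∅ ∈ τ_X ✓.
  U = {d}: f^{-1}(U) = {γ} ∈ τ_X ✓.
  U = {b, c}: f^{-1}(U) = {β} ∈ τ_X ✓.
  U = {c, d}: f^{-1}(U) = {γ} ∈ τ_X ✓.
  U = {b, c, d}: f^{-1}(U) = {β, γ} ∈ τ_X ✓.
Every preimage lies in τ_X, so f IS continuous.


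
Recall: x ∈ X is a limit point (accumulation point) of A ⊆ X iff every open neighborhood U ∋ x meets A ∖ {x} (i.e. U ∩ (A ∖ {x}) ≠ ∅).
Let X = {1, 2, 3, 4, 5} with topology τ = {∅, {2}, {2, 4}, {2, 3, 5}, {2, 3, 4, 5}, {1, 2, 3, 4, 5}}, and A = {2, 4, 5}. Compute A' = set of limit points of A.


A' = {1, 3, 4, 5}

For each x ∈ X, list the open sets U ∈ τ with x ∈ U, then check whether U ∩ (A ∖ {x}) ≠ ∅ for every such U.
  x = 1: opens ∋ x are {1, 2, 3, 4, 5}; each meets A ∖ {1}, so x IS a limit point.
  x = 2: open {2} ∋ x has {2} ∩ (A ∖ {2}) = ∅, so x is NOT a limit point.
  x = 3: opens ∋ x are {2, 3, 5}, {2, 3, 4, 5}, {1, 2, 3, 4, 5}; each meets A ∖ {3}, so x IS a limit point.
  x = 4: opens ∋ x are {2, 4}, {2, 3, 4, 5}, {1, 2, 3, 4, 5}; each meets A ∖ {4}, so x IS a limit point.
  x = 5: opens ∋ x are {2, 3, 5}, {2, 3, 4, 5}, {1, 2, 3, 4, 5}; each meets A ∖ {5}, so x IS a limit point.
Collecting: A' = {1, 3, 4, 5}.


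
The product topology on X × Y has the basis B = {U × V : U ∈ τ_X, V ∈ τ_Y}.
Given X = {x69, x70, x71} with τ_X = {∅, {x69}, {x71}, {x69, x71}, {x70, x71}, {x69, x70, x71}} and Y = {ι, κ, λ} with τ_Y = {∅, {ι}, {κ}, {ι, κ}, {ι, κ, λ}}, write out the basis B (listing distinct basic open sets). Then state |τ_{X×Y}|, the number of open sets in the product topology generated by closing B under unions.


Basis B = {∅ × ∅, {x69} × {ι}, {x69} × {κ}, {x71} × {ι}, {x71} × {κ}, {x69} × {ι, κ}, {x69, x71} × {ι}, {x69, x71} × {κ}, {x70, x71} × {ι}, {x70, x71} × {κ}, {x71} × {ι, κ}, {x69} × {ι, κ, λ}, {x69, x70, x71} × {ι}, {x69, x70, x71} × {κ}, {x71} × {ι, κ, λ}, {x69, x71} × {ι, κ}, {x70, x71} × {ι, κ}, {x69, x71} × {ι, κ, λ}, {x69, x70, x71} × {ι, κ}, {x70, x71} × {ι, κ, λ}, {x69, x70, x71} × {ι, κ, λ}}; |τ_{X×Y}| = 70.

Enumerate products U × V with U ∈ τ_X, V ∈ τ_Y (deduplicated):
  ∅ × ∅ = {} (∅)
  {x69} × {ι} = {(x69,ι)}
  {x69} × {κ} = {(x69,κ)}
  {x71} × {ι} = {(x71,ι)}
  {x71} × {κ} = {(x71,κ)}
  {x69} × {ι, κ} = {(x69,ι), (x69,κ)}
  {x69, x71} × {ι} = {(x69,ι), (x71,ι)}
  {x69, x71} × {κ} = {(x69,κ), (x71,κ)}
  {x70, x71} × {ι} = {(x70,ι), (x71,ι)}
  {x70, x71} × {κ} = {(x70,κ), (x71,κ)}
  {x71} × {ι, κ} = {(x71,ι), (x71,κ)}
  {x69} × {ι, κ, λ} = {(x69,ι), (x69,κ), (x69,λ)}
  {x69, x70, x71} × {ι} = {(x69,ι), (x70,ι), (x71,ι)}
  {x69, x70, x71} × {κ} = {(x69,κ), (x70,κ), (x71,κ)}
  {x71} × {ι, κ, λ} = {(x71,ι), (x71,κ), (x71,λ)}
  {x69, x71} × {ι, κ} = {(x69,ι), (x69,κ), (x71,ι), (x71,κ)}
  {x70, x71} × {ι, κ} = {(x70,ι), (x70,κ), (x71,ι), (x71,κ)}
  {x69, x71} × {ι, κ, λ} = {(x69,ι), (x69,κ), (x69,λ), (x71,ι), (x71,κ), (x71,λ)}
  {x69, x70, x71} × {ι, κ} = {(x69,ι), (x69,κ), (x70,ι), (x70,κ), (x71,ι), (x71,κ)}
  {x70, x71} × {ι, κ, λ} = {(x70,ι), (x70,κ), (x70,λ), (x71,ι), (x71,κ), (x71,λ)}
  {x69, x70, x71} × {ι, κ, λ} = {(x69,ι), (x69,κ), (x69,λ), (x70,ι), (x70,κ), (x70,λ), (x71,ι), (x71,κ), (x71,λ)}
These 21 distinct sets form the basis B.
Close under arbitrary unions to get τ_{X×Y}; counting gives |τ_{X×Y}| = 70.
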